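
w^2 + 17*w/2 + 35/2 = (w + 7/2)*(w + 5)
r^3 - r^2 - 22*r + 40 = (r - 4)*(r - 2)*(r + 5)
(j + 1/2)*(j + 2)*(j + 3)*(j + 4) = j^4 + 19*j^3/2 + 61*j^2/2 + 37*j + 12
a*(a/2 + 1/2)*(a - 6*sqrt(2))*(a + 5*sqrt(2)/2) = a^4/2 - 7*sqrt(2)*a^3/4 + a^3/2 - 15*a^2 - 7*sqrt(2)*a^2/4 - 15*a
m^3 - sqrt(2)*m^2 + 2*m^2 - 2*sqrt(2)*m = m*(m + 2)*(m - sqrt(2))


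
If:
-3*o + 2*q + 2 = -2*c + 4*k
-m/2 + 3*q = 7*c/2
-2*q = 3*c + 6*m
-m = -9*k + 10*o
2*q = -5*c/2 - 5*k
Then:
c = -3800/18811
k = 3460/18811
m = 3200/18811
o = 2794/18811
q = -300/1447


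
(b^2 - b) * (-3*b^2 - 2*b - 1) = -3*b^4 + b^3 + b^2 + b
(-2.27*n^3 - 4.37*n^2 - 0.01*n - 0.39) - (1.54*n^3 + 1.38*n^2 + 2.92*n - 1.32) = -3.81*n^3 - 5.75*n^2 - 2.93*n + 0.93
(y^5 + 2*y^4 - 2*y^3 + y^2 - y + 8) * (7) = 7*y^5 + 14*y^4 - 14*y^3 + 7*y^2 - 7*y + 56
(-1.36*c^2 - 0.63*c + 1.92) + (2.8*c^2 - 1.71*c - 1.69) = 1.44*c^2 - 2.34*c + 0.23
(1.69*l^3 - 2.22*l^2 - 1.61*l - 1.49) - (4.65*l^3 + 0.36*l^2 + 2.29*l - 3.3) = -2.96*l^3 - 2.58*l^2 - 3.9*l + 1.81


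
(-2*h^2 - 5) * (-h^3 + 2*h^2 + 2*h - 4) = 2*h^5 - 4*h^4 + h^3 - 2*h^2 - 10*h + 20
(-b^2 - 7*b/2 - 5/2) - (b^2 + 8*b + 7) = -2*b^2 - 23*b/2 - 19/2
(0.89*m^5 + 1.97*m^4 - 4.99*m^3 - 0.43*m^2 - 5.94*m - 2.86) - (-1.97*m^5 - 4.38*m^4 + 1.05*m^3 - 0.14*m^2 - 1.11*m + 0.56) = 2.86*m^5 + 6.35*m^4 - 6.04*m^3 - 0.29*m^2 - 4.83*m - 3.42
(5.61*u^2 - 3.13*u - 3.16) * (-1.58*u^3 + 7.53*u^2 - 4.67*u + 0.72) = -8.8638*u^5 + 47.1887*u^4 - 44.7748*u^3 - 5.1385*u^2 + 12.5036*u - 2.2752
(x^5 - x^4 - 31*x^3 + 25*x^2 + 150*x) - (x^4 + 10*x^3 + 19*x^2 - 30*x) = x^5 - 2*x^4 - 41*x^3 + 6*x^2 + 180*x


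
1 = 1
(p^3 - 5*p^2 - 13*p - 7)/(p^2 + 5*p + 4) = (p^2 - 6*p - 7)/(p + 4)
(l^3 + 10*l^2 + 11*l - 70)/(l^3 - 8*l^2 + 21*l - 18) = (l^2 + 12*l + 35)/(l^2 - 6*l + 9)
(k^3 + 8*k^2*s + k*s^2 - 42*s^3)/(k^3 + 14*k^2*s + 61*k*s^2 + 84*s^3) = (k - 2*s)/(k + 4*s)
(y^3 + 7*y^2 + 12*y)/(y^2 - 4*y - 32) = y*(y + 3)/(y - 8)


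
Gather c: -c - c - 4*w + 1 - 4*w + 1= -2*c - 8*w + 2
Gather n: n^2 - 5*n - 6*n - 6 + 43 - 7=n^2 - 11*n + 30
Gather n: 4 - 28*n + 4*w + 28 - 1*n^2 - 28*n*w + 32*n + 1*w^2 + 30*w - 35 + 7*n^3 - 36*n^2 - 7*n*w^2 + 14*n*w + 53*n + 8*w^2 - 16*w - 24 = 7*n^3 - 37*n^2 + n*(-7*w^2 - 14*w + 57) + 9*w^2 + 18*w - 27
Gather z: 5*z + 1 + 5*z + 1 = 10*z + 2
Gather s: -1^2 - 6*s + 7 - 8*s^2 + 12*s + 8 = -8*s^2 + 6*s + 14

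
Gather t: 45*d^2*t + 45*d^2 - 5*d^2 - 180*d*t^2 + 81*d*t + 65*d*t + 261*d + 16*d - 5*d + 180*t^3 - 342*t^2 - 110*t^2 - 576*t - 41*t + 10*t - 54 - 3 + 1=40*d^2 + 272*d + 180*t^3 + t^2*(-180*d - 452) + t*(45*d^2 + 146*d - 607) - 56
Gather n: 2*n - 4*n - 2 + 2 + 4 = 4 - 2*n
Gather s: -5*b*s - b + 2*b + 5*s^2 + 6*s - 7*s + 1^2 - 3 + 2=b + 5*s^2 + s*(-5*b - 1)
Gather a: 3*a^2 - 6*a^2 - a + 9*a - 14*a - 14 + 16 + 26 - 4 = -3*a^2 - 6*a + 24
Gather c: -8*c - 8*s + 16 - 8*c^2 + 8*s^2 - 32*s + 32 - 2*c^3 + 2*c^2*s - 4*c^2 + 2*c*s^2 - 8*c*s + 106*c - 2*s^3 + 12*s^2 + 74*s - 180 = -2*c^3 + c^2*(2*s - 12) + c*(2*s^2 - 8*s + 98) - 2*s^3 + 20*s^2 + 34*s - 132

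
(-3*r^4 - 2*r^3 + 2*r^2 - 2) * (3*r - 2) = -9*r^5 + 10*r^3 - 4*r^2 - 6*r + 4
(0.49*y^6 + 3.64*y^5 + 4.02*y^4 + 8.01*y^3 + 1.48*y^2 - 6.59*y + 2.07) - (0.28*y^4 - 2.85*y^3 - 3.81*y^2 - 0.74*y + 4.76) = 0.49*y^6 + 3.64*y^5 + 3.74*y^4 + 10.86*y^3 + 5.29*y^2 - 5.85*y - 2.69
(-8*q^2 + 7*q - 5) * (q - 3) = -8*q^3 + 31*q^2 - 26*q + 15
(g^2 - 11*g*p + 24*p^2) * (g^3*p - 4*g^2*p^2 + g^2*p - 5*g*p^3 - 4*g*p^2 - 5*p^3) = g^5*p - 15*g^4*p^2 + g^4*p + 63*g^3*p^3 - 15*g^3*p^2 - 41*g^2*p^4 + 63*g^2*p^3 - 120*g*p^5 - 41*g*p^4 - 120*p^5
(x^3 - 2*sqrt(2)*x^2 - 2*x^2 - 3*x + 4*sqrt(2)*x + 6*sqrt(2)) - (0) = x^3 - 2*sqrt(2)*x^2 - 2*x^2 - 3*x + 4*sqrt(2)*x + 6*sqrt(2)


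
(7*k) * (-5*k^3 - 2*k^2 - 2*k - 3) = -35*k^4 - 14*k^3 - 14*k^2 - 21*k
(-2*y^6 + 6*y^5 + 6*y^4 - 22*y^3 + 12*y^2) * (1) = -2*y^6 + 6*y^5 + 6*y^4 - 22*y^3 + 12*y^2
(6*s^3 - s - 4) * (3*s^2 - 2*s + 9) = 18*s^5 - 12*s^4 + 51*s^3 - 10*s^2 - s - 36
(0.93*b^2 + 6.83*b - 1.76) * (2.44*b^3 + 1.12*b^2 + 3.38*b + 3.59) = 2.2692*b^5 + 17.7068*b^4 + 6.4986*b^3 + 24.4529*b^2 + 18.5709*b - 6.3184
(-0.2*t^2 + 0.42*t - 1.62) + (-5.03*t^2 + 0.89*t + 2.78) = -5.23*t^2 + 1.31*t + 1.16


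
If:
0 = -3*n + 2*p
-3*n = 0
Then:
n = 0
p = 0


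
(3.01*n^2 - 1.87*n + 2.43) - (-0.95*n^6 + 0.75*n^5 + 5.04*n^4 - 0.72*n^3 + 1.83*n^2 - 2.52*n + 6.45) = 0.95*n^6 - 0.75*n^5 - 5.04*n^4 + 0.72*n^3 + 1.18*n^2 + 0.65*n - 4.02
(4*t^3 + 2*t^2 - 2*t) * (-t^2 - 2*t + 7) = -4*t^5 - 10*t^4 + 26*t^3 + 18*t^2 - 14*t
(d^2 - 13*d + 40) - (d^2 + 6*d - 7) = 47 - 19*d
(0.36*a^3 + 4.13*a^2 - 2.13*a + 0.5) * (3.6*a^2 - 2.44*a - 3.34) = 1.296*a^5 + 13.9896*a^4 - 18.9476*a^3 - 6.797*a^2 + 5.8942*a - 1.67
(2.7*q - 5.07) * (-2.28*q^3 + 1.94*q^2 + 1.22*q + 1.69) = -6.156*q^4 + 16.7976*q^3 - 6.5418*q^2 - 1.6224*q - 8.5683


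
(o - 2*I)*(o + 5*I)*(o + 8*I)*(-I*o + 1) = -I*o^4 + 12*o^3 + 25*I*o^2 + 66*o + 80*I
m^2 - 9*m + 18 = (m - 6)*(m - 3)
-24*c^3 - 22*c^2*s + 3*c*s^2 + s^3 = (-4*c + s)*(c + s)*(6*c + s)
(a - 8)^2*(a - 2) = a^3 - 18*a^2 + 96*a - 128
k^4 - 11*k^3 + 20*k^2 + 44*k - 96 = (k - 8)*(k - 3)*(k - 2)*(k + 2)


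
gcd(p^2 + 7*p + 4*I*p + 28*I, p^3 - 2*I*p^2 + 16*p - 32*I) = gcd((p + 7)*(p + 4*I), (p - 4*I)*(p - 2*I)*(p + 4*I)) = p + 4*I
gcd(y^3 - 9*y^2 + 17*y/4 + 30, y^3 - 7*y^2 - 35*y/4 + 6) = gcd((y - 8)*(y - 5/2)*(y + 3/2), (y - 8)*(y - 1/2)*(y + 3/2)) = y^2 - 13*y/2 - 12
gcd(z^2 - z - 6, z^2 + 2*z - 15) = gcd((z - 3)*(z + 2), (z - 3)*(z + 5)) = z - 3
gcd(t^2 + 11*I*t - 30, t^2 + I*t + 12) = 1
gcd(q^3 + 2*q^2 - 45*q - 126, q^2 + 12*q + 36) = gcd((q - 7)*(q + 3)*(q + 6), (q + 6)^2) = q + 6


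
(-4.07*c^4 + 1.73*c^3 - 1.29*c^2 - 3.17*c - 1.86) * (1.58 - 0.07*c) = 0.2849*c^5 - 6.5517*c^4 + 2.8237*c^3 - 1.8163*c^2 - 4.8784*c - 2.9388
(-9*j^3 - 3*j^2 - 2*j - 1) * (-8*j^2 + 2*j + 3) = 72*j^5 + 6*j^4 - 17*j^3 - 5*j^2 - 8*j - 3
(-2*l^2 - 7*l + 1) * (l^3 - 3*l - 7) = -2*l^5 - 7*l^4 + 7*l^3 + 35*l^2 + 46*l - 7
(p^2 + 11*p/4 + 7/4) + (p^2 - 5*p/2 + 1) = 2*p^2 + p/4 + 11/4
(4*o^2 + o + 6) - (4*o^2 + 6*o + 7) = -5*o - 1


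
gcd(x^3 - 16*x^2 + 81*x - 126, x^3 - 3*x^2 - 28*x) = x - 7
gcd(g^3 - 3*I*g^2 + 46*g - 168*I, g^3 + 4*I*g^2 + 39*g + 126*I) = g^2 + I*g + 42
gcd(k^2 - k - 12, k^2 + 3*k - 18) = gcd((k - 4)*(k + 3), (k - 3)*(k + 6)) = 1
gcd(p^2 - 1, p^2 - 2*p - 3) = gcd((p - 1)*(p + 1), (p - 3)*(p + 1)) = p + 1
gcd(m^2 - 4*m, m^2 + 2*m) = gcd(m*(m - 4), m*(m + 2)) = m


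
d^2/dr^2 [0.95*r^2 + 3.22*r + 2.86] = 1.90000000000000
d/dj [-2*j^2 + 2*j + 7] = 2 - 4*j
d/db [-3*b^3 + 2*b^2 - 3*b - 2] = -9*b^2 + 4*b - 3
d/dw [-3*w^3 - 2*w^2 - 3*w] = -9*w^2 - 4*w - 3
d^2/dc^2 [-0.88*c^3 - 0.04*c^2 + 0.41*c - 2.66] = -5.28*c - 0.08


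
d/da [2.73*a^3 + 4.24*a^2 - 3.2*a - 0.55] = 8.19*a^2 + 8.48*a - 3.2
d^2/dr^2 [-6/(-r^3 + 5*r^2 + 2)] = 12*(-r^2*(3*r - 10)^2 + (5 - 3*r)*(-r^3 + 5*r^2 + 2))/(-r^3 + 5*r^2 + 2)^3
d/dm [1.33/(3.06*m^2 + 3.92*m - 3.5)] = (-8.1396*m - 5.2136)/(3.06*m^2 + 3.92*m - 3.5)^2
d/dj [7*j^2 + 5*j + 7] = 14*j + 5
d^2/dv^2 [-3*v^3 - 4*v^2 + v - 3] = -18*v - 8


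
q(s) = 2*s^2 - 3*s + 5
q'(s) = 4*s - 3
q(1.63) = 5.42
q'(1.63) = 3.52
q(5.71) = 53.08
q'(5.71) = 19.84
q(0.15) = 4.60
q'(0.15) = -2.40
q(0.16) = 4.57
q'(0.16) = -2.36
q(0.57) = 3.94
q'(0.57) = -0.72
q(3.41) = 18.03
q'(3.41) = 10.64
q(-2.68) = 27.40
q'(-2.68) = -13.72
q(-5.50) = 82.00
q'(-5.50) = -25.00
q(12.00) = 257.00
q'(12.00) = 45.00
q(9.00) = 140.00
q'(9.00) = 33.00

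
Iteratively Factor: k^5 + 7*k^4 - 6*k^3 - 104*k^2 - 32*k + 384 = (k + 4)*(k^4 + 3*k^3 - 18*k^2 - 32*k + 96) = (k - 3)*(k + 4)*(k^3 + 6*k^2 - 32) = (k - 3)*(k - 2)*(k + 4)*(k^2 + 8*k + 16) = (k - 3)*(k - 2)*(k + 4)^2*(k + 4)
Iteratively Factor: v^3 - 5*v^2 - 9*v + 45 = (v + 3)*(v^2 - 8*v + 15) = (v - 3)*(v + 3)*(v - 5)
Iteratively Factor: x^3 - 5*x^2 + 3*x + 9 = (x + 1)*(x^2 - 6*x + 9) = (x - 3)*(x + 1)*(x - 3)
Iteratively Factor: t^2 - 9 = (t - 3)*(t + 3)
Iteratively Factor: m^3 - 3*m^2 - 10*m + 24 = (m - 4)*(m^2 + m - 6) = (m - 4)*(m - 2)*(m + 3)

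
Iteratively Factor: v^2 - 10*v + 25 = (v - 5)*(v - 5)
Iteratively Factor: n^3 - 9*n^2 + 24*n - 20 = (n - 2)*(n^2 - 7*n + 10) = (n - 5)*(n - 2)*(n - 2)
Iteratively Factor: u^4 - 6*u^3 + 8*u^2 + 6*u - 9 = (u - 3)*(u^3 - 3*u^2 - u + 3) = (u - 3)^2*(u^2 - 1) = (u - 3)^2*(u - 1)*(u + 1)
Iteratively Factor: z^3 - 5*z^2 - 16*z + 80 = (z + 4)*(z^2 - 9*z + 20) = (z - 4)*(z + 4)*(z - 5)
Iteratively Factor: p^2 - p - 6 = (p + 2)*(p - 3)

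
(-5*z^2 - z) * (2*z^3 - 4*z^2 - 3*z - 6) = -10*z^5 + 18*z^4 + 19*z^3 + 33*z^2 + 6*z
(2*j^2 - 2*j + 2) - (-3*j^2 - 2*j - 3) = 5*j^2 + 5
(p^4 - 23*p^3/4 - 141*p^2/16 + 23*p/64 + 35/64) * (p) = p^5 - 23*p^4/4 - 141*p^3/16 + 23*p^2/64 + 35*p/64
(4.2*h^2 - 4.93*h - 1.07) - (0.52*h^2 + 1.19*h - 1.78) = 3.68*h^2 - 6.12*h + 0.71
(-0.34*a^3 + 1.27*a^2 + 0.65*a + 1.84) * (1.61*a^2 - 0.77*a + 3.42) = -0.5474*a^5 + 2.3065*a^4 - 1.0942*a^3 + 6.8053*a^2 + 0.8062*a + 6.2928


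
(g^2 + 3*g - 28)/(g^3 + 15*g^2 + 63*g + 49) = (g - 4)/(g^2 + 8*g + 7)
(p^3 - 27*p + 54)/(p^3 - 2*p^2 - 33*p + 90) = (p - 3)/(p - 5)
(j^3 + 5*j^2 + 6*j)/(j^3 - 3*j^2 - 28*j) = (j^2 + 5*j + 6)/(j^2 - 3*j - 28)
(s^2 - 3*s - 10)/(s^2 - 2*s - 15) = (s + 2)/(s + 3)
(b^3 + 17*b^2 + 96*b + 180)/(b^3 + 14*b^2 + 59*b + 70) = (b^2 + 12*b + 36)/(b^2 + 9*b + 14)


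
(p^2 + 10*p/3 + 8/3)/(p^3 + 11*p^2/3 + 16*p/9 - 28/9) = 3*(3*p + 4)/(9*p^2 + 15*p - 14)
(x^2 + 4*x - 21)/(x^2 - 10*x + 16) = (x^2 + 4*x - 21)/(x^2 - 10*x + 16)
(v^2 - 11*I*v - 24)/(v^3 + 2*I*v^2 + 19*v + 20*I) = (v^2 - 11*I*v - 24)/(v^3 + 2*I*v^2 + 19*v + 20*I)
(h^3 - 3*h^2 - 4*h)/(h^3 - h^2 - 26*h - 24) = h*(h - 4)/(h^2 - 2*h - 24)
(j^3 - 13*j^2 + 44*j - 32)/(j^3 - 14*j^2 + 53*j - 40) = (j - 4)/(j - 5)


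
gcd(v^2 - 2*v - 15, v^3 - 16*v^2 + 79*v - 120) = v - 5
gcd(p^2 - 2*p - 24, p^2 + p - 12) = p + 4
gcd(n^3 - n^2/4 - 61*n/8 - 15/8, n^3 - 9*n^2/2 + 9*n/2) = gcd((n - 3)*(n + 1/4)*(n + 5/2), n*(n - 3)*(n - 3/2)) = n - 3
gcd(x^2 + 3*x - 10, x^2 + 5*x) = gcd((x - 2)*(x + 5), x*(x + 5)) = x + 5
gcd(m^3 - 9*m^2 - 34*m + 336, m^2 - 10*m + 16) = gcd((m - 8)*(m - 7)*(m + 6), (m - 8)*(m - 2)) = m - 8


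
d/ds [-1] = 0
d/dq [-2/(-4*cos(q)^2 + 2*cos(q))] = (-sin(q)/cos(q)^2 + 4*tan(q))/(2*cos(q) - 1)^2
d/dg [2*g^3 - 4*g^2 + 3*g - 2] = 6*g^2 - 8*g + 3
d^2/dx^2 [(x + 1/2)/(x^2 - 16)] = (x^2*(8*x + 4) + (-6*x - 1)*(x^2 - 16))/(x^2 - 16)^3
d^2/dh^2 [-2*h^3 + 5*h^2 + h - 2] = 10 - 12*h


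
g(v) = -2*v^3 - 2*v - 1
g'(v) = -6*v^2 - 2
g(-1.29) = 5.87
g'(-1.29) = -11.98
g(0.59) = -2.59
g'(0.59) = -4.09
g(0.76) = -3.40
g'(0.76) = -5.47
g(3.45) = -90.03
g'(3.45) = -73.42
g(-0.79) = 1.57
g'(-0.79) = -5.74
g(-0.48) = 0.18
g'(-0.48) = -3.38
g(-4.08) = 142.99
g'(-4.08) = -101.88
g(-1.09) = 3.77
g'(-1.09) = -9.13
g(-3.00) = 59.00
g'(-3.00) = -56.00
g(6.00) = -445.00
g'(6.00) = -218.00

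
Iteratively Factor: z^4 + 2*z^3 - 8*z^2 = (z)*(z^3 + 2*z^2 - 8*z) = z^2*(z^2 + 2*z - 8) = z^2*(z - 2)*(z + 4)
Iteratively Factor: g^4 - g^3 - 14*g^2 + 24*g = (g)*(g^3 - g^2 - 14*g + 24) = g*(g - 2)*(g^2 + g - 12) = g*(g - 3)*(g - 2)*(g + 4)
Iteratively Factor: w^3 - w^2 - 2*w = (w + 1)*(w^2 - 2*w) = (w - 2)*(w + 1)*(w)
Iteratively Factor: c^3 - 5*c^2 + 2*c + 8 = (c - 4)*(c^2 - c - 2) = (c - 4)*(c - 2)*(c + 1)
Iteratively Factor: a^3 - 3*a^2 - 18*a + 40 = (a - 2)*(a^2 - a - 20) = (a - 5)*(a - 2)*(a + 4)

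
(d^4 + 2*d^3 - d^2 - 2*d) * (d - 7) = d^5 - 5*d^4 - 15*d^3 + 5*d^2 + 14*d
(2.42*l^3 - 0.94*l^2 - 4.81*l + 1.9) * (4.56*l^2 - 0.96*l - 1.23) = 11.0352*l^5 - 6.6096*l^4 - 24.0078*l^3 + 14.4378*l^2 + 4.0923*l - 2.337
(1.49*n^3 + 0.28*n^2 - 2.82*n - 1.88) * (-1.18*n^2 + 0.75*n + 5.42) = -1.7582*n^5 + 0.7871*n^4 + 11.6134*n^3 + 1.621*n^2 - 16.6944*n - 10.1896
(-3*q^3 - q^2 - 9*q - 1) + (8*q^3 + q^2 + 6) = 5*q^3 - 9*q + 5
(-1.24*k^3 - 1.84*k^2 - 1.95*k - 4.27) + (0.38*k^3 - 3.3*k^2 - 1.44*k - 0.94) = -0.86*k^3 - 5.14*k^2 - 3.39*k - 5.21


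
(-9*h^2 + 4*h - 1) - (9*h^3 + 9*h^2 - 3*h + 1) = -9*h^3 - 18*h^2 + 7*h - 2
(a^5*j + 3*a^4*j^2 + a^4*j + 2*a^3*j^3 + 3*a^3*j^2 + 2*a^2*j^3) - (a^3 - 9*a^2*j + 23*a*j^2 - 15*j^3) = a^5*j + 3*a^4*j^2 + a^4*j + 2*a^3*j^3 + 3*a^3*j^2 - a^3 + 2*a^2*j^3 + 9*a^2*j - 23*a*j^2 + 15*j^3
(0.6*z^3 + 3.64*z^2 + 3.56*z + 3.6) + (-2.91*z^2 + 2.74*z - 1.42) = 0.6*z^3 + 0.73*z^2 + 6.3*z + 2.18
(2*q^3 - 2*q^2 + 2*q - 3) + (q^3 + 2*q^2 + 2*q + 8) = 3*q^3 + 4*q + 5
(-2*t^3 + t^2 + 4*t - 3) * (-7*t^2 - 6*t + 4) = 14*t^5 + 5*t^4 - 42*t^3 + t^2 + 34*t - 12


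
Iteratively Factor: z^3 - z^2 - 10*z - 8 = (z + 2)*(z^2 - 3*z - 4) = (z + 1)*(z + 2)*(z - 4)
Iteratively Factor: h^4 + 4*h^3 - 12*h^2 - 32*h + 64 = (h + 4)*(h^3 - 12*h + 16) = (h - 2)*(h + 4)*(h^2 + 2*h - 8) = (h - 2)*(h + 4)^2*(h - 2)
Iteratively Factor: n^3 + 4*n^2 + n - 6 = (n - 1)*(n^2 + 5*n + 6) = (n - 1)*(n + 3)*(n + 2)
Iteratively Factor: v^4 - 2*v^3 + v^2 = (v)*(v^3 - 2*v^2 + v) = v*(v - 1)*(v^2 - v) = v*(v - 1)^2*(v)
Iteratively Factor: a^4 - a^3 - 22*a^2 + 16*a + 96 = (a - 3)*(a^3 + 2*a^2 - 16*a - 32) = (a - 3)*(a + 4)*(a^2 - 2*a - 8) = (a - 4)*(a - 3)*(a + 4)*(a + 2)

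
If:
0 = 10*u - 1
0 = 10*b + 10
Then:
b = -1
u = 1/10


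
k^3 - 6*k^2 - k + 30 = (k - 5)*(k - 3)*(k + 2)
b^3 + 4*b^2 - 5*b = b*(b - 1)*(b + 5)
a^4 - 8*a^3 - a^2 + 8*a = a*(a - 8)*(a - 1)*(a + 1)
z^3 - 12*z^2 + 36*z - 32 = (z - 8)*(z - 2)^2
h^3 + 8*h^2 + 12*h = h*(h + 2)*(h + 6)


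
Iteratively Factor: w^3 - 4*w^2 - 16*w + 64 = (w - 4)*(w^2 - 16) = (w - 4)*(w + 4)*(w - 4)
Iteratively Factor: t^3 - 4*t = (t - 2)*(t^2 + 2*t) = (t - 2)*(t + 2)*(t)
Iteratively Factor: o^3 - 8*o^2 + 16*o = (o)*(o^2 - 8*o + 16) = o*(o - 4)*(o - 4)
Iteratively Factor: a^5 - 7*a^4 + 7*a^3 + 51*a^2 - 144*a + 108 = (a - 3)*(a^4 - 4*a^3 - 5*a^2 + 36*a - 36) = (a - 3)*(a + 3)*(a^3 - 7*a^2 + 16*a - 12) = (a - 3)*(a - 2)*(a + 3)*(a^2 - 5*a + 6) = (a - 3)^2*(a - 2)*(a + 3)*(a - 2)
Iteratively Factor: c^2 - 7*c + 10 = (c - 5)*(c - 2)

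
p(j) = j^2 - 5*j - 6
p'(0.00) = -5.00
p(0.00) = -6.00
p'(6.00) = 7.00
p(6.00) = 0.00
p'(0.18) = -4.64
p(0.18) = -6.87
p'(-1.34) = -7.68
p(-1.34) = 2.50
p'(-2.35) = -9.70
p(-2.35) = 11.27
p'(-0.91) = -6.82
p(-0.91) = -0.62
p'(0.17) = -4.66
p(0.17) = -6.82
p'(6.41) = 7.82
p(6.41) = 3.04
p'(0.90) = -3.20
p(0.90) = -9.69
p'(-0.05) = -5.10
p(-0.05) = -5.75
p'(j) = 2*j - 5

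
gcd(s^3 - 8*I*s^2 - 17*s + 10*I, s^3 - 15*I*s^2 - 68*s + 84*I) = s - 2*I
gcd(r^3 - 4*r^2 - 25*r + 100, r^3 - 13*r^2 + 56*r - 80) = r^2 - 9*r + 20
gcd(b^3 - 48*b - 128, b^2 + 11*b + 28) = b + 4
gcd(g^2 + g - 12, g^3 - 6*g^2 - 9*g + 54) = g - 3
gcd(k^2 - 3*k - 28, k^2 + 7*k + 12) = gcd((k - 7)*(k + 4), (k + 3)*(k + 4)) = k + 4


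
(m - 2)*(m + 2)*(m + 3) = m^3 + 3*m^2 - 4*m - 12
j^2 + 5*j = j*(j + 5)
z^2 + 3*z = z*(z + 3)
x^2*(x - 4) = x^3 - 4*x^2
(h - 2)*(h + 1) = h^2 - h - 2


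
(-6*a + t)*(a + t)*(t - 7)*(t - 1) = -6*a^2*t^2 + 48*a^2*t - 42*a^2 - 5*a*t^3 + 40*a*t^2 - 35*a*t + t^4 - 8*t^3 + 7*t^2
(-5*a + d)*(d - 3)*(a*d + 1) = -5*a^2*d^2 + 15*a^2*d + a*d^3 - 3*a*d^2 - 5*a*d + 15*a + d^2 - 3*d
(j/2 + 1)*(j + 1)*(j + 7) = j^3/2 + 5*j^2 + 23*j/2 + 7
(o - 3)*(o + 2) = o^2 - o - 6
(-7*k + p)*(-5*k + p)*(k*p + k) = 35*k^3*p + 35*k^3 - 12*k^2*p^2 - 12*k^2*p + k*p^3 + k*p^2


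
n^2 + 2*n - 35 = (n - 5)*(n + 7)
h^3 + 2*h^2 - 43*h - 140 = (h - 7)*(h + 4)*(h + 5)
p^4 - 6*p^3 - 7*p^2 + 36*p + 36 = (p - 6)*(p - 3)*(p + 1)*(p + 2)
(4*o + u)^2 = 16*o^2 + 8*o*u + u^2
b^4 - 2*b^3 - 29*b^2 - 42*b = b*(b - 7)*(b + 2)*(b + 3)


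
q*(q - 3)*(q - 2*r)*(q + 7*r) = q^4 + 5*q^3*r - 3*q^3 - 14*q^2*r^2 - 15*q^2*r + 42*q*r^2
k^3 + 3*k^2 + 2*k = k*(k + 1)*(k + 2)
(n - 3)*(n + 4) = n^2 + n - 12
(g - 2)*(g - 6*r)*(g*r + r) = g^3*r - 6*g^2*r^2 - g^2*r + 6*g*r^2 - 2*g*r + 12*r^2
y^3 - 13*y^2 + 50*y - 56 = (y - 7)*(y - 4)*(y - 2)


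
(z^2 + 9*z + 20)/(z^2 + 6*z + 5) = (z + 4)/(z + 1)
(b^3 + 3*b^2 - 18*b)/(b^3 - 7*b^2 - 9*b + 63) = b*(b + 6)/(b^2 - 4*b - 21)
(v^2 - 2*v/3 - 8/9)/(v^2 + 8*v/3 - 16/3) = (v + 2/3)/(v + 4)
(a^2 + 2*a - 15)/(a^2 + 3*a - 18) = (a + 5)/(a + 6)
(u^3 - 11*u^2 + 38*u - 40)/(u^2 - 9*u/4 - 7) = 4*(u^2 - 7*u + 10)/(4*u + 7)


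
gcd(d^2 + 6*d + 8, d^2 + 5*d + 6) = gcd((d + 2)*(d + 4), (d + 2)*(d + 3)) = d + 2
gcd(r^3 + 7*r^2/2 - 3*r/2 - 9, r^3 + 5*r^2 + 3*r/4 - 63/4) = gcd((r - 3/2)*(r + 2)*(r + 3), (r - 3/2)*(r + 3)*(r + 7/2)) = r^2 + 3*r/2 - 9/2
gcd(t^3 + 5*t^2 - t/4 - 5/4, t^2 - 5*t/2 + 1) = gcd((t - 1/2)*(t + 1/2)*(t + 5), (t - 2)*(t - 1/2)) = t - 1/2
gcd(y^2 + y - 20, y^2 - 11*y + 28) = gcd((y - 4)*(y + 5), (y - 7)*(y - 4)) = y - 4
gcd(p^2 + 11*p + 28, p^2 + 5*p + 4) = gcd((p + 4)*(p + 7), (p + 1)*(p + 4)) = p + 4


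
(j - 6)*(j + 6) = j^2 - 36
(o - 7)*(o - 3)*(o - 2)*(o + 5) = o^4 - 7*o^3 - 19*o^2 + 163*o - 210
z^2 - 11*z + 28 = (z - 7)*(z - 4)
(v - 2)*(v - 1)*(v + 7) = v^3 + 4*v^2 - 19*v + 14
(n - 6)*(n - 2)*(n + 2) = n^3 - 6*n^2 - 4*n + 24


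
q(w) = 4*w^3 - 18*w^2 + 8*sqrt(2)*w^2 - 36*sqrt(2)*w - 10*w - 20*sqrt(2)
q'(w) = 12*w^2 - 36*w + 16*sqrt(2)*w - 36*sqrt(2) - 10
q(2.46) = -159.04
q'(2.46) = -21.19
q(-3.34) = -48.47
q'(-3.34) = 117.62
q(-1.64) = 35.98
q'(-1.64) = -6.71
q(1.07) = -96.21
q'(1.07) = -61.48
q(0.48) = -58.62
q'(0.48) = -64.57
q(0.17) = -38.81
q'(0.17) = -62.84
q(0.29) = -46.41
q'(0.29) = -63.78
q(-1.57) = 35.39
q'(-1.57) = -10.34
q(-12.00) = -7172.17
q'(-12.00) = 1827.56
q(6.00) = 229.54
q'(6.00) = 290.85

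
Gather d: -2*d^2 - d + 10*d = -2*d^2 + 9*d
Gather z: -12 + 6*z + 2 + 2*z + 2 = 8*z - 8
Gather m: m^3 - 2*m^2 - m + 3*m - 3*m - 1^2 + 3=m^3 - 2*m^2 - m + 2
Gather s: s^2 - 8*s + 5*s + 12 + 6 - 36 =s^2 - 3*s - 18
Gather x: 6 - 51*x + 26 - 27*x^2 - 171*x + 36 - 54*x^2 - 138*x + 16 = -81*x^2 - 360*x + 84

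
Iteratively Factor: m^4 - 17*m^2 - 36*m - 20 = (m + 2)*(m^3 - 2*m^2 - 13*m - 10) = (m + 2)^2*(m^2 - 4*m - 5) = (m - 5)*(m + 2)^2*(m + 1)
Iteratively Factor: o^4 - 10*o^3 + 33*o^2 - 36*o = (o - 4)*(o^3 - 6*o^2 + 9*o) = o*(o - 4)*(o^2 - 6*o + 9) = o*(o - 4)*(o - 3)*(o - 3)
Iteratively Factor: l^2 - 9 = (l - 3)*(l + 3)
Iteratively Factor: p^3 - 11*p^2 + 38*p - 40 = (p - 5)*(p^2 - 6*p + 8) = (p - 5)*(p - 2)*(p - 4)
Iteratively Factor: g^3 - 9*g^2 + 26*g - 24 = (g - 4)*(g^2 - 5*g + 6) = (g - 4)*(g - 2)*(g - 3)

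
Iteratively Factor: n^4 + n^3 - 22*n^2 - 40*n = (n - 5)*(n^3 + 6*n^2 + 8*n) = (n - 5)*(n + 2)*(n^2 + 4*n) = (n - 5)*(n + 2)*(n + 4)*(n)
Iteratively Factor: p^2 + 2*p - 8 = (p - 2)*(p + 4)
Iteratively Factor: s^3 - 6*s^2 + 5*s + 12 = (s + 1)*(s^2 - 7*s + 12) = (s - 3)*(s + 1)*(s - 4)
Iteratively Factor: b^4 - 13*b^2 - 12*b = (b - 4)*(b^3 + 4*b^2 + 3*b) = (b - 4)*(b + 3)*(b^2 + b) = b*(b - 4)*(b + 3)*(b + 1)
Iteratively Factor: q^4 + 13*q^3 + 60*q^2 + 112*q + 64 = (q + 4)*(q^3 + 9*q^2 + 24*q + 16) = (q + 1)*(q + 4)*(q^2 + 8*q + 16) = (q + 1)*(q + 4)^2*(q + 4)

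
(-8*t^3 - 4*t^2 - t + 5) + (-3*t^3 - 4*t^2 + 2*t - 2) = -11*t^3 - 8*t^2 + t + 3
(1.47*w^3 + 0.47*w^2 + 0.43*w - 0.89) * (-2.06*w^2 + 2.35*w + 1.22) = -3.0282*w^5 + 2.4863*w^4 + 2.0121*w^3 + 3.4173*w^2 - 1.5669*w - 1.0858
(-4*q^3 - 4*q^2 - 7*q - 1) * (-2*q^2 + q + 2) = 8*q^5 + 4*q^4 + 2*q^3 - 13*q^2 - 15*q - 2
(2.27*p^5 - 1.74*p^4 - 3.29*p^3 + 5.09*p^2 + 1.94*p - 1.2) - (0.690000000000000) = 2.27*p^5 - 1.74*p^4 - 3.29*p^3 + 5.09*p^2 + 1.94*p - 1.89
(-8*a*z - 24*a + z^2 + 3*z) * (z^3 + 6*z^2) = -8*a*z^4 - 72*a*z^3 - 144*a*z^2 + z^5 + 9*z^4 + 18*z^3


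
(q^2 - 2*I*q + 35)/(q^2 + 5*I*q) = (q - 7*I)/q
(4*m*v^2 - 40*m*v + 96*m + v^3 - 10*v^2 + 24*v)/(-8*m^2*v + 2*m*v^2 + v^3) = (v^2 - 10*v + 24)/(v*(-2*m + v))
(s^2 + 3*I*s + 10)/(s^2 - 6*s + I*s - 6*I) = (s^2 + 3*I*s + 10)/(s^2 + s*(-6 + I) - 6*I)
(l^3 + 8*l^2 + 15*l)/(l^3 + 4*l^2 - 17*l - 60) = l/(l - 4)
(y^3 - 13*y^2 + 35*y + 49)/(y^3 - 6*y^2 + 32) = (y^3 - 13*y^2 + 35*y + 49)/(y^3 - 6*y^2 + 32)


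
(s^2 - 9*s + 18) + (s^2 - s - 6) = 2*s^2 - 10*s + 12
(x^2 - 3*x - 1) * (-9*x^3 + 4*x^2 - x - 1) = -9*x^5 + 31*x^4 - 4*x^3 - 2*x^2 + 4*x + 1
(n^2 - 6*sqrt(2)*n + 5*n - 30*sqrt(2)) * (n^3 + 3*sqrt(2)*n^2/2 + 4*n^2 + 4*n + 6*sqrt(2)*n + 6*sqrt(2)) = n^5 - 9*sqrt(2)*n^4/2 + 9*n^4 - 81*sqrt(2)*n^3/2 + 6*n^3 - 108*sqrt(2)*n^2 - 142*n^2 - 432*n - 90*sqrt(2)*n - 360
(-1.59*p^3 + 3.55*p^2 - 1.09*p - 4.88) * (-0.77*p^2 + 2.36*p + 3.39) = 1.2243*p^5 - 6.4859*p^4 + 3.8272*p^3 + 13.2197*p^2 - 15.2119*p - 16.5432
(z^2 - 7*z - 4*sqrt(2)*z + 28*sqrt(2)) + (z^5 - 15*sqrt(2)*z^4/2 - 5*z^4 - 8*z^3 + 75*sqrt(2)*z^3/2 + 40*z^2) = z^5 - 15*sqrt(2)*z^4/2 - 5*z^4 - 8*z^3 + 75*sqrt(2)*z^3/2 + 41*z^2 - 7*z - 4*sqrt(2)*z + 28*sqrt(2)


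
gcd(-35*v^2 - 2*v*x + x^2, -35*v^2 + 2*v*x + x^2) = 1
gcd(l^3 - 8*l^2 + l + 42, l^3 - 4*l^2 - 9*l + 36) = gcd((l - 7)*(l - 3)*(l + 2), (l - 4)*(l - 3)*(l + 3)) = l - 3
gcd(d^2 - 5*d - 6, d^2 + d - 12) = 1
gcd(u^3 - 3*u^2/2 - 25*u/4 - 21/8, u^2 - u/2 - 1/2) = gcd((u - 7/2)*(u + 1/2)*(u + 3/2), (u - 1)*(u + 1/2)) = u + 1/2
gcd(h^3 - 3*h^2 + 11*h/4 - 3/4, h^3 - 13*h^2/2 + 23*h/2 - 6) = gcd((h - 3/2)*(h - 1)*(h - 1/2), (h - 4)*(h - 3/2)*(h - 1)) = h^2 - 5*h/2 + 3/2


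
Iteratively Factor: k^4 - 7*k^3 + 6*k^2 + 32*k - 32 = (k - 4)*(k^3 - 3*k^2 - 6*k + 8) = (k - 4)^2*(k^2 + k - 2) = (k - 4)^2*(k + 2)*(k - 1)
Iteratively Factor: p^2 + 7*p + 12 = (p + 4)*(p + 3)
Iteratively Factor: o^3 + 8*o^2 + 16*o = (o + 4)*(o^2 + 4*o) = (o + 4)^2*(o)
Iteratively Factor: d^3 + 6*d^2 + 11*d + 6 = (d + 1)*(d^2 + 5*d + 6) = (d + 1)*(d + 2)*(d + 3)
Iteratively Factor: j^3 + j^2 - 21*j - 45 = (j + 3)*(j^2 - 2*j - 15) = (j + 3)^2*(j - 5)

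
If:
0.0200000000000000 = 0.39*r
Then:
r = 0.05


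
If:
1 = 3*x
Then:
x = 1/3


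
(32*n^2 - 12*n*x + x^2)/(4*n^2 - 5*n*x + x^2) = (-8*n + x)/(-n + x)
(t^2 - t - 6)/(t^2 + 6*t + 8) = (t - 3)/(t + 4)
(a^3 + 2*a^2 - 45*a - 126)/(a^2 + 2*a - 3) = (a^2 - a - 42)/(a - 1)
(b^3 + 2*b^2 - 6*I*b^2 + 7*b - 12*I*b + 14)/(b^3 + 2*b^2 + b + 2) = (b - 7*I)/(b - I)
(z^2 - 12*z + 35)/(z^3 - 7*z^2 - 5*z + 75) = (z - 7)/(z^2 - 2*z - 15)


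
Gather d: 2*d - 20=2*d - 20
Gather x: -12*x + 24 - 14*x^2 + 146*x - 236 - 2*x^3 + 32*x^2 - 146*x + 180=-2*x^3 + 18*x^2 - 12*x - 32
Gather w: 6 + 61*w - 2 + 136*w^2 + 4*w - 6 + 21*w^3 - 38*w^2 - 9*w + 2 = 21*w^3 + 98*w^2 + 56*w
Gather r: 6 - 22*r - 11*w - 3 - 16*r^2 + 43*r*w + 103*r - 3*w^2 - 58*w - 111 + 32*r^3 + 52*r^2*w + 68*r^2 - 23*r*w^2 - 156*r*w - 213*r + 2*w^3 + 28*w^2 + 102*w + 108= 32*r^3 + r^2*(52*w + 52) + r*(-23*w^2 - 113*w - 132) + 2*w^3 + 25*w^2 + 33*w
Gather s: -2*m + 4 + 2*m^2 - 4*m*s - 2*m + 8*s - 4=2*m^2 - 4*m + s*(8 - 4*m)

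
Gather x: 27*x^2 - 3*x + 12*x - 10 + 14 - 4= 27*x^2 + 9*x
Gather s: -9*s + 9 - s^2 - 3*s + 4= -s^2 - 12*s + 13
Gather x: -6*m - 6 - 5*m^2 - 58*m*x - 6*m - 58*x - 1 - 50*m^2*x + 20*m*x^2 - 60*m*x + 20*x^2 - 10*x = -5*m^2 - 12*m + x^2*(20*m + 20) + x*(-50*m^2 - 118*m - 68) - 7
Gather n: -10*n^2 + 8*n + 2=-10*n^2 + 8*n + 2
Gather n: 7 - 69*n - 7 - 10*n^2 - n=-10*n^2 - 70*n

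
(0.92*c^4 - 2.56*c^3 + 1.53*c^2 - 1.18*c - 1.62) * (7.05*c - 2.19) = 6.486*c^5 - 20.0628*c^4 + 16.3929*c^3 - 11.6697*c^2 - 8.8368*c + 3.5478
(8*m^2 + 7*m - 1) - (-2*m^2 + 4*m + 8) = 10*m^2 + 3*m - 9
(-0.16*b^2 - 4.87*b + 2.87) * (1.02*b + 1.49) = -0.1632*b^3 - 5.2058*b^2 - 4.3289*b + 4.2763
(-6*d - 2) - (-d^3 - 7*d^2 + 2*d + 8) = d^3 + 7*d^2 - 8*d - 10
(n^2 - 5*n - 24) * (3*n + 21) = 3*n^3 + 6*n^2 - 177*n - 504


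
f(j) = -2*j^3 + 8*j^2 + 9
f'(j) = -6*j^2 + 16*j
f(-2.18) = 67.74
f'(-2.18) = -63.39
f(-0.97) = 18.35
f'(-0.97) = -21.17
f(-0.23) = 9.45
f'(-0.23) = -4.00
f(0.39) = 10.10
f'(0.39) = 5.33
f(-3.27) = 164.47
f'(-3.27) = -116.48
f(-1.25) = 25.41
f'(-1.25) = -29.38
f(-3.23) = 159.86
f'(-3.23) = -114.28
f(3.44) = 22.25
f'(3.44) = -15.96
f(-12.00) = 4617.00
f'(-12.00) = -1056.00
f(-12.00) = 4617.00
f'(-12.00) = -1056.00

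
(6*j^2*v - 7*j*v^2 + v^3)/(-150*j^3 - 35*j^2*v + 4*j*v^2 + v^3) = v*(-j + v)/(25*j^2 + 10*j*v + v^2)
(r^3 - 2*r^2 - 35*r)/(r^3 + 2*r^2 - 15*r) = (r - 7)/(r - 3)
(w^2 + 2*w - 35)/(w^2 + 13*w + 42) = (w - 5)/(w + 6)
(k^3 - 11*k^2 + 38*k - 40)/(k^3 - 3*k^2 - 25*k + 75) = (k^2 - 6*k + 8)/(k^2 + 2*k - 15)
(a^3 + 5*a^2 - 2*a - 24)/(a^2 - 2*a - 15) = (a^2 + 2*a - 8)/(a - 5)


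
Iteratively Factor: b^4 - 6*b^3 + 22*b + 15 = (b + 1)*(b^3 - 7*b^2 + 7*b + 15) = (b - 3)*(b + 1)*(b^2 - 4*b - 5) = (b - 3)*(b + 1)^2*(b - 5)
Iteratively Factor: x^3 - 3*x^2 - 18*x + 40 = (x + 4)*(x^2 - 7*x + 10) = (x - 5)*(x + 4)*(x - 2)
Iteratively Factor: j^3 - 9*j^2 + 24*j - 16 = (j - 4)*(j^2 - 5*j + 4) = (j - 4)*(j - 1)*(j - 4)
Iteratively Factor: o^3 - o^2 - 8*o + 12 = (o - 2)*(o^2 + o - 6) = (o - 2)^2*(o + 3)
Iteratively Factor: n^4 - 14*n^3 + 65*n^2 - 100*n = (n)*(n^3 - 14*n^2 + 65*n - 100) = n*(n - 5)*(n^2 - 9*n + 20) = n*(n - 5)*(n - 4)*(n - 5)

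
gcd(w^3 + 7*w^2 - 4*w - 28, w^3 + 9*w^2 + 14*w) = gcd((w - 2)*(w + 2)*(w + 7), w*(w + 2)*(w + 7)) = w^2 + 9*w + 14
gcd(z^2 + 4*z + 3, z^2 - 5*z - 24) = z + 3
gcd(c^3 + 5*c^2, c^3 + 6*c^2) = c^2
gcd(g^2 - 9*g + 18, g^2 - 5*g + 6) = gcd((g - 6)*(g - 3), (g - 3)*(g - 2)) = g - 3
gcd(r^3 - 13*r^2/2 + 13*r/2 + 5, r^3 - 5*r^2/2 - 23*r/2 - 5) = r^2 - 9*r/2 - 5/2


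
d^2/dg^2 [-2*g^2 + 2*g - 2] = -4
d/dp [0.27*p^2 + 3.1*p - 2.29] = 0.54*p + 3.1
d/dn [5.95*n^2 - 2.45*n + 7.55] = 11.9*n - 2.45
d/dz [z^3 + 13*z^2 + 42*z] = 3*z^2 + 26*z + 42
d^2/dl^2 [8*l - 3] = 0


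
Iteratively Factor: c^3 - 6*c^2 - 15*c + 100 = (c + 4)*(c^2 - 10*c + 25) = (c - 5)*(c + 4)*(c - 5)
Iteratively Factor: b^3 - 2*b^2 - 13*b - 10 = (b - 5)*(b^2 + 3*b + 2) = (b - 5)*(b + 2)*(b + 1)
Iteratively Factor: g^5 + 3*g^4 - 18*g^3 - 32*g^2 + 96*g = (g - 3)*(g^4 + 6*g^3 - 32*g) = (g - 3)*(g + 4)*(g^3 + 2*g^2 - 8*g) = (g - 3)*(g + 4)^2*(g^2 - 2*g) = g*(g - 3)*(g + 4)^2*(g - 2)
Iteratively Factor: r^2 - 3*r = (r)*(r - 3)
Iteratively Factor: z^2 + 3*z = (z + 3)*(z)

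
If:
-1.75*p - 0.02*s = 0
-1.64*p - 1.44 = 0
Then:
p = -0.88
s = 76.83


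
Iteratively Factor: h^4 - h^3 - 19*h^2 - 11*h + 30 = (h + 3)*(h^3 - 4*h^2 - 7*h + 10) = (h - 5)*(h + 3)*(h^2 + h - 2) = (h - 5)*(h - 1)*(h + 3)*(h + 2)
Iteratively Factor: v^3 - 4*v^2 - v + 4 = (v + 1)*(v^2 - 5*v + 4) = (v - 1)*(v + 1)*(v - 4)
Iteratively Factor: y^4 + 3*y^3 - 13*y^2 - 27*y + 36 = (y + 3)*(y^3 - 13*y + 12) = (y - 3)*(y + 3)*(y^2 + 3*y - 4) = (y - 3)*(y + 3)*(y + 4)*(y - 1)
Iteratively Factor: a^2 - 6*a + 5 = (a - 5)*(a - 1)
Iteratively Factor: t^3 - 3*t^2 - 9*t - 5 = (t - 5)*(t^2 + 2*t + 1) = (t - 5)*(t + 1)*(t + 1)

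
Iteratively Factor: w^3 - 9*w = (w)*(w^2 - 9) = w*(w + 3)*(w - 3)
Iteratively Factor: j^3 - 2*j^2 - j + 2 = (j - 2)*(j^2 - 1) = (j - 2)*(j - 1)*(j + 1)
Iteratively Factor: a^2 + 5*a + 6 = (a + 2)*(a + 3)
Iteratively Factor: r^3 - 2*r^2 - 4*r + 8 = (r + 2)*(r^2 - 4*r + 4) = (r - 2)*(r + 2)*(r - 2)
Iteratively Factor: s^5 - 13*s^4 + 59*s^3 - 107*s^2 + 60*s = (s - 4)*(s^4 - 9*s^3 + 23*s^2 - 15*s) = (s - 5)*(s - 4)*(s^3 - 4*s^2 + 3*s) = (s - 5)*(s - 4)*(s - 1)*(s^2 - 3*s) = s*(s - 5)*(s - 4)*(s - 1)*(s - 3)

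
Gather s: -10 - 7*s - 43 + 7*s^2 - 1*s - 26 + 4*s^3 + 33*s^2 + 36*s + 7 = 4*s^3 + 40*s^2 + 28*s - 72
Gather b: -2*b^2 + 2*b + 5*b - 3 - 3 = -2*b^2 + 7*b - 6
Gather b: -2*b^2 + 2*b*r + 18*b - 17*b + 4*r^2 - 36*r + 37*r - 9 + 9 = -2*b^2 + b*(2*r + 1) + 4*r^2 + r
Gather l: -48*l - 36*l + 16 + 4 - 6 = 14 - 84*l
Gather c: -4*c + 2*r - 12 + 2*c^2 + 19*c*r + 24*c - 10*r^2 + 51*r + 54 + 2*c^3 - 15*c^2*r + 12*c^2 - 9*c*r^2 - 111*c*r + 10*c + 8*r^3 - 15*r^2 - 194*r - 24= 2*c^3 + c^2*(14 - 15*r) + c*(-9*r^2 - 92*r + 30) + 8*r^3 - 25*r^2 - 141*r + 18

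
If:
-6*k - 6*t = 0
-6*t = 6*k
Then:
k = -t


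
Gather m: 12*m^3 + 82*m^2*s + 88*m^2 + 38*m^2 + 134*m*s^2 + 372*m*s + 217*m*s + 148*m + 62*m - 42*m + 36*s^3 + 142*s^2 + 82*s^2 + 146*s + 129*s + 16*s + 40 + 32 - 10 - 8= 12*m^3 + m^2*(82*s + 126) + m*(134*s^2 + 589*s + 168) + 36*s^3 + 224*s^2 + 291*s + 54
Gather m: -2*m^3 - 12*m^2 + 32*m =-2*m^3 - 12*m^2 + 32*m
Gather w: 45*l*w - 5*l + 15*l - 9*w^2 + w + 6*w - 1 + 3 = 10*l - 9*w^2 + w*(45*l + 7) + 2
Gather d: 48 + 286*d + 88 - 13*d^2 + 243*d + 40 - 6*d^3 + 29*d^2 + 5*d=-6*d^3 + 16*d^2 + 534*d + 176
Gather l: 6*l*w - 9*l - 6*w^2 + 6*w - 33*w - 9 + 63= l*(6*w - 9) - 6*w^2 - 27*w + 54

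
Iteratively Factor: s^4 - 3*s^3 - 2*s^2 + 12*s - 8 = (s - 1)*(s^3 - 2*s^2 - 4*s + 8) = (s - 2)*(s - 1)*(s^2 - 4) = (s - 2)^2*(s - 1)*(s + 2)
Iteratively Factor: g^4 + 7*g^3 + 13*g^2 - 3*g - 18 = (g + 3)*(g^3 + 4*g^2 + g - 6) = (g + 2)*(g + 3)*(g^2 + 2*g - 3) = (g - 1)*(g + 2)*(g + 3)*(g + 3)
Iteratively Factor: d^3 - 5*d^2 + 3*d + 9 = (d - 3)*(d^2 - 2*d - 3) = (d - 3)*(d + 1)*(d - 3)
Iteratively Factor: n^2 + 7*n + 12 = (n + 4)*(n + 3)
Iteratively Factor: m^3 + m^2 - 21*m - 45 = (m + 3)*(m^2 - 2*m - 15) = (m + 3)^2*(m - 5)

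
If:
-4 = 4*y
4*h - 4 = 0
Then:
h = 1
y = -1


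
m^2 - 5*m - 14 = (m - 7)*(m + 2)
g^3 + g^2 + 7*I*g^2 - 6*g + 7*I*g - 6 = (g + 1)*(g + I)*(g + 6*I)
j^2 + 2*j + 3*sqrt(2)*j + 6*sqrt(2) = (j + 2)*(j + 3*sqrt(2))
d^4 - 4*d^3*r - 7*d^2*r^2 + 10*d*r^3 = d*(d - 5*r)*(d - r)*(d + 2*r)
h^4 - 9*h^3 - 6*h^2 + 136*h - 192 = (h - 8)*(h - 3)*(h - 2)*(h + 4)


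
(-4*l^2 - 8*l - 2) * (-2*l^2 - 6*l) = 8*l^4 + 40*l^3 + 52*l^2 + 12*l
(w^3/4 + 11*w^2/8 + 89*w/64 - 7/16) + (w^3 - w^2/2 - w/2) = 5*w^3/4 + 7*w^2/8 + 57*w/64 - 7/16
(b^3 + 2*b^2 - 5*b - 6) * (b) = b^4 + 2*b^3 - 5*b^2 - 6*b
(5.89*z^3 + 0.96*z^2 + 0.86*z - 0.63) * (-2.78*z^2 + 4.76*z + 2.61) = -16.3742*z^5 + 25.3676*z^4 + 17.5517*z^3 + 8.3506*z^2 - 0.7542*z - 1.6443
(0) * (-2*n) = 0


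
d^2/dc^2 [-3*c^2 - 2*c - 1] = -6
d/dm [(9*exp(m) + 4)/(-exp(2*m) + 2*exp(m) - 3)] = (9*exp(2*m) + 8*exp(m) - 35)*exp(m)/(exp(4*m) - 4*exp(3*m) + 10*exp(2*m) - 12*exp(m) + 9)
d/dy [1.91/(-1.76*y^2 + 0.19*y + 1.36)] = (6.7232*y - 0.3629)/(-1.76*y^2 + 0.19*y + 1.36)^2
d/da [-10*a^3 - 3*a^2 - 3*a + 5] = -30*a^2 - 6*a - 3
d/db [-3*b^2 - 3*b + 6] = -6*b - 3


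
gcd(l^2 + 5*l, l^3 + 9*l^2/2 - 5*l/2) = l^2 + 5*l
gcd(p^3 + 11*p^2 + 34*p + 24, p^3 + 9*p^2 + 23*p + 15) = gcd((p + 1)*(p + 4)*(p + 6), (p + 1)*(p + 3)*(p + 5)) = p + 1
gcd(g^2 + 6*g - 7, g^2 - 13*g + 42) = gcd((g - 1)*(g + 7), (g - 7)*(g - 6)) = 1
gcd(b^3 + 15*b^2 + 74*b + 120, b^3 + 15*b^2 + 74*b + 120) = b^3 + 15*b^2 + 74*b + 120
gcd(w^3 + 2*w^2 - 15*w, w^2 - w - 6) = w - 3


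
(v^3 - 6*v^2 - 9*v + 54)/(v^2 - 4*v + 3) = (v^2 - 3*v - 18)/(v - 1)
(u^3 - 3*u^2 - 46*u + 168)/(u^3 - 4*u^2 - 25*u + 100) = (u^2 + u - 42)/(u^2 - 25)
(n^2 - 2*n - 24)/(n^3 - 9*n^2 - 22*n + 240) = (n + 4)/(n^2 - 3*n - 40)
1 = 1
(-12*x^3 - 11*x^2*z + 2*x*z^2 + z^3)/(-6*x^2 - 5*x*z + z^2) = (12*x^2 - x*z - z^2)/(6*x - z)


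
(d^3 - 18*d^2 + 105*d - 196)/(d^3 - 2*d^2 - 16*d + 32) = (d^2 - 14*d + 49)/(d^2 + 2*d - 8)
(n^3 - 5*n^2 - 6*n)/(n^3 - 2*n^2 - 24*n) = (n + 1)/(n + 4)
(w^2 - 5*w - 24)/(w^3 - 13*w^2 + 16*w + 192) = 1/(w - 8)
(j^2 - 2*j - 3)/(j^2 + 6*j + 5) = (j - 3)/(j + 5)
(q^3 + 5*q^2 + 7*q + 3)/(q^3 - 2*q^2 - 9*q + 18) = (q^2 + 2*q + 1)/(q^2 - 5*q + 6)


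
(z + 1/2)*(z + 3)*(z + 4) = z^3 + 15*z^2/2 + 31*z/2 + 6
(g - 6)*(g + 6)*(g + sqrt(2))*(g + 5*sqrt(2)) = g^4 + 6*sqrt(2)*g^3 - 26*g^2 - 216*sqrt(2)*g - 360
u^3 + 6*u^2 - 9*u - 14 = (u - 2)*(u + 1)*(u + 7)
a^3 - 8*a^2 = a^2*(a - 8)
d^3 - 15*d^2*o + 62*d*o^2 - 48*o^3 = (d - 8*o)*(d - 6*o)*(d - o)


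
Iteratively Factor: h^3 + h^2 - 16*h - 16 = (h + 1)*(h^2 - 16) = (h + 1)*(h + 4)*(h - 4)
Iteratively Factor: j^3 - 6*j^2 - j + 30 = (j - 5)*(j^2 - j - 6) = (j - 5)*(j - 3)*(j + 2)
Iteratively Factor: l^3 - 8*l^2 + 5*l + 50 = (l + 2)*(l^2 - 10*l + 25) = (l - 5)*(l + 2)*(l - 5)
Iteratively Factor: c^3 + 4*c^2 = (c)*(c^2 + 4*c) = c*(c + 4)*(c)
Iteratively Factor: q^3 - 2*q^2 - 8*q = (q - 4)*(q^2 + 2*q) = (q - 4)*(q + 2)*(q)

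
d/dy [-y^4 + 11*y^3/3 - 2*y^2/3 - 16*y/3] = -4*y^3 + 11*y^2 - 4*y/3 - 16/3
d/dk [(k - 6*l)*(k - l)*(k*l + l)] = l*(3*k^2 - 14*k*l + 2*k + 6*l^2 - 7*l)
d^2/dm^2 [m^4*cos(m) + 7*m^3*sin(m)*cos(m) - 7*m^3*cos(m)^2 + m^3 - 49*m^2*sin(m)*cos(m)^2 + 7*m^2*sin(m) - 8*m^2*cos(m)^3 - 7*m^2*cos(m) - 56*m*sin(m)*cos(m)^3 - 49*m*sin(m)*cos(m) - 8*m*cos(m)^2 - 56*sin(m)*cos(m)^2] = -m^4*cos(m) - 8*m^3*sin(m) + 14*sqrt(2)*m^3*cos(2*m + pi/4) + 21*m^2*sin(m)/4 + 441*m^2*sin(3*m)/4 + 42*sqrt(2)*m^2*sin(2*m + pi/4) + 25*m^2*cos(m) + 18*m^2*cos(3*m) + 52*m*sin(m) + 175*m*sin(2*m) + 24*m*sin(3*m) + 112*m*sin(4*m) - 21*m*cos(m) - 5*m*cos(2*m) - 147*m*cos(3*m) - 15*m + 7*sin(m)/2 + 16*sin(2*m) + 203*sin(3*m)/2 - 26*cos(m) - 112*cos(2*m)^2 - 154*cos(2*m) - 4*cos(3*m) + 56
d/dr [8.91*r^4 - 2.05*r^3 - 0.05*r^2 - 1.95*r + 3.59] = 35.64*r^3 - 6.15*r^2 - 0.1*r - 1.95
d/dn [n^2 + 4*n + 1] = 2*n + 4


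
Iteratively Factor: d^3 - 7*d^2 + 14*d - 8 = (d - 4)*(d^2 - 3*d + 2) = (d - 4)*(d - 2)*(d - 1)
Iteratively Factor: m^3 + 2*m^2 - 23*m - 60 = (m + 3)*(m^2 - m - 20) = (m - 5)*(m + 3)*(m + 4)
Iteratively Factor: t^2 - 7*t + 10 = (t - 2)*(t - 5)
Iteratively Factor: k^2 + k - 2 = (k - 1)*(k + 2)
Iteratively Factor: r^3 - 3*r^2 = (r)*(r^2 - 3*r) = r^2*(r - 3)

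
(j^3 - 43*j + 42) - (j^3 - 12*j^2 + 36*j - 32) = 12*j^2 - 79*j + 74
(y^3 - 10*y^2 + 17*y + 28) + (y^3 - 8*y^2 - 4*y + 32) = 2*y^3 - 18*y^2 + 13*y + 60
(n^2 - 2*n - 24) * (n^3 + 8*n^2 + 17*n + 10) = n^5 + 6*n^4 - 23*n^3 - 216*n^2 - 428*n - 240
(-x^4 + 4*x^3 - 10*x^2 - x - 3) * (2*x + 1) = -2*x^5 + 7*x^4 - 16*x^3 - 12*x^2 - 7*x - 3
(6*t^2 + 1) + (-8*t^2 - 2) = -2*t^2 - 1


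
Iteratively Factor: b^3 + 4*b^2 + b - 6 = (b + 2)*(b^2 + 2*b - 3) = (b - 1)*(b + 2)*(b + 3)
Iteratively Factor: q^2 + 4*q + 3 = (q + 3)*(q + 1)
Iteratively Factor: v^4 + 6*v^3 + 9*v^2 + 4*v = (v)*(v^3 + 6*v^2 + 9*v + 4) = v*(v + 1)*(v^2 + 5*v + 4) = v*(v + 1)*(v + 4)*(v + 1)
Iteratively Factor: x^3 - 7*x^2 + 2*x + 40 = (x - 5)*(x^2 - 2*x - 8) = (x - 5)*(x - 4)*(x + 2)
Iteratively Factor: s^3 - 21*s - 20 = (s - 5)*(s^2 + 5*s + 4) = (s - 5)*(s + 4)*(s + 1)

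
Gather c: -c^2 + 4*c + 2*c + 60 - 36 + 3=-c^2 + 6*c + 27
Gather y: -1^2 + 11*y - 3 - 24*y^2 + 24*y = -24*y^2 + 35*y - 4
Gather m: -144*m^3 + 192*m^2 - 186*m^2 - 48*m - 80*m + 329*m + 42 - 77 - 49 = -144*m^3 + 6*m^2 + 201*m - 84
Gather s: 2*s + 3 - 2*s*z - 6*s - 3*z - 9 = s*(-2*z - 4) - 3*z - 6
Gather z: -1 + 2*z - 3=2*z - 4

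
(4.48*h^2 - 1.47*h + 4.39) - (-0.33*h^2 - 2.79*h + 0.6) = 4.81*h^2 + 1.32*h + 3.79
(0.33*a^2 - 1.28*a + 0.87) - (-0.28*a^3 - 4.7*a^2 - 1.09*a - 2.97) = 0.28*a^3 + 5.03*a^2 - 0.19*a + 3.84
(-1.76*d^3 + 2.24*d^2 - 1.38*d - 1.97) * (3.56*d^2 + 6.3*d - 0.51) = -6.2656*d^5 - 3.1136*d^4 + 10.0968*d^3 - 16.8496*d^2 - 11.7072*d + 1.0047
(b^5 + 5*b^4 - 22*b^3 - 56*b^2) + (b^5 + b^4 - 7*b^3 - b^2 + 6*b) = 2*b^5 + 6*b^4 - 29*b^3 - 57*b^2 + 6*b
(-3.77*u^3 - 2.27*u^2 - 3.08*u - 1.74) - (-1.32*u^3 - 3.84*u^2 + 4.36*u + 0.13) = -2.45*u^3 + 1.57*u^2 - 7.44*u - 1.87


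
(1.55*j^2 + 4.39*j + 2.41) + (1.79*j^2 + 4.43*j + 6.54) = 3.34*j^2 + 8.82*j + 8.95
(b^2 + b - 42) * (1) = b^2 + b - 42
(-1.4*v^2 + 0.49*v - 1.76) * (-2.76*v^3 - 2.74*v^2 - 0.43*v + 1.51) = 3.864*v^5 + 2.4836*v^4 + 4.117*v^3 + 2.4977*v^2 + 1.4967*v - 2.6576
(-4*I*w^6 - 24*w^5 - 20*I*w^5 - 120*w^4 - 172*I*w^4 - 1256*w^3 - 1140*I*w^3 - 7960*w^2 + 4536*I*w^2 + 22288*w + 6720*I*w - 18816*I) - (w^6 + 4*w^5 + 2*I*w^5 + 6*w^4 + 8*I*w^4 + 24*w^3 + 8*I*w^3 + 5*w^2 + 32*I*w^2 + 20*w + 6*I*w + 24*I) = -w^6 - 4*I*w^6 - 28*w^5 - 22*I*w^5 - 126*w^4 - 180*I*w^4 - 1280*w^3 - 1148*I*w^3 - 7965*w^2 + 4504*I*w^2 + 22268*w + 6714*I*w - 18840*I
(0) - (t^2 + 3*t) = -t^2 - 3*t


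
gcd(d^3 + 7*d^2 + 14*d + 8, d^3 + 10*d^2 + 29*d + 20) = d^2 + 5*d + 4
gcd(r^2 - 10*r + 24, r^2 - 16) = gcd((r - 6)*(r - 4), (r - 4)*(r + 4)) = r - 4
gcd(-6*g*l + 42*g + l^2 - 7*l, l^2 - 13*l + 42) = l - 7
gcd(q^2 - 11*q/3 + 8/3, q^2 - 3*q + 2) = q - 1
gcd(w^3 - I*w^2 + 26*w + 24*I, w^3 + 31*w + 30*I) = w^2 - 5*I*w + 6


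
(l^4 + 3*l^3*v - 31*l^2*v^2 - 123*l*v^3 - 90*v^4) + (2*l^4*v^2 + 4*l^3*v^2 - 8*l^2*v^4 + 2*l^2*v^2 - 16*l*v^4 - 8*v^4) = 2*l^4*v^2 + l^4 + 4*l^3*v^2 + 3*l^3*v - 8*l^2*v^4 - 29*l^2*v^2 - 16*l*v^4 - 123*l*v^3 - 98*v^4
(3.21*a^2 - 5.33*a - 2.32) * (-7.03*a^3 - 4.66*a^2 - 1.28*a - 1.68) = -22.5663*a^5 + 22.5113*a^4 + 37.0386*a^3 + 12.2408*a^2 + 11.924*a + 3.8976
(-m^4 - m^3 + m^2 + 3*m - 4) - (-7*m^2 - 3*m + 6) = -m^4 - m^3 + 8*m^2 + 6*m - 10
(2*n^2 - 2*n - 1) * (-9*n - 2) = -18*n^3 + 14*n^2 + 13*n + 2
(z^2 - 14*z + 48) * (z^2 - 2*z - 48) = z^4 - 16*z^3 + 28*z^2 + 576*z - 2304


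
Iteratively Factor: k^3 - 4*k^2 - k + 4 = (k + 1)*(k^2 - 5*k + 4) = (k - 1)*(k + 1)*(k - 4)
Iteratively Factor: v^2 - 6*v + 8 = (v - 2)*(v - 4)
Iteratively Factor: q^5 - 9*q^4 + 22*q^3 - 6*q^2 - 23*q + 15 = (q - 5)*(q^4 - 4*q^3 + 2*q^2 + 4*q - 3) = (q - 5)*(q - 1)*(q^3 - 3*q^2 - q + 3) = (q - 5)*(q - 3)*(q - 1)*(q^2 - 1) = (q - 5)*(q - 3)*(q - 1)*(q + 1)*(q - 1)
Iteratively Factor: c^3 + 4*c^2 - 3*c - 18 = (c + 3)*(c^2 + c - 6) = (c + 3)^2*(c - 2)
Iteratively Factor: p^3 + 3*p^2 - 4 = (p - 1)*(p^2 + 4*p + 4) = (p - 1)*(p + 2)*(p + 2)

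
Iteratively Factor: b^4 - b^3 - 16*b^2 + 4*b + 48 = (b + 3)*(b^3 - 4*b^2 - 4*b + 16) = (b - 4)*(b + 3)*(b^2 - 4) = (b - 4)*(b - 2)*(b + 3)*(b + 2)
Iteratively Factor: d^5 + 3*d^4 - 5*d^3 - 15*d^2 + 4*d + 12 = (d + 2)*(d^4 + d^3 - 7*d^2 - d + 6) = (d - 2)*(d + 2)*(d^3 + 3*d^2 - d - 3) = (d - 2)*(d - 1)*(d + 2)*(d^2 + 4*d + 3) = (d - 2)*(d - 1)*(d + 2)*(d + 3)*(d + 1)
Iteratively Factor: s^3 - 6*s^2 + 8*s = (s - 4)*(s^2 - 2*s) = s*(s - 4)*(s - 2)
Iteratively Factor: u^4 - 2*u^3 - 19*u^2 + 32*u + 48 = (u - 4)*(u^3 + 2*u^2 - 11*u - 12) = (u - 4)*(u + 1)*(u^2 + u - 12) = (u - 4)*(u + 1)*(u + 4)*(u - 3)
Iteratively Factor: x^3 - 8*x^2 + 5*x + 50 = (x - 5)*(x^2 - 3*x - 10) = (x - 5)^2*(x + 2)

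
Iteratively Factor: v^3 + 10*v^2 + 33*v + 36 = (v + 3)*(v^2 + 7*v + 12) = (v + 3)*(v + 4)*(v + 3)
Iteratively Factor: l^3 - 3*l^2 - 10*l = (l)*(l^2 - 3*l - 10) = l*(l + 2)*(l - 5)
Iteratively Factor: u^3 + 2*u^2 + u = (u + 1)*(u^2 + u) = u*(u + 1)*(u + 1)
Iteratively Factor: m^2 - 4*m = (m - 4)*(m)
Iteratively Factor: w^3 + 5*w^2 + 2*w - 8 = (w - 1)*(w^2 + 6*w + 8) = (w - 1)*(w + 4)*(w + 2)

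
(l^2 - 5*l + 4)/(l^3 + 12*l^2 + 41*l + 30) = (l^2 - 5*l + 4)/(l^3 + 12*l^2 + 41*l + 30)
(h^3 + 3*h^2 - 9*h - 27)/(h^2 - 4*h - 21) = (h^2 - 9)/(h - 7)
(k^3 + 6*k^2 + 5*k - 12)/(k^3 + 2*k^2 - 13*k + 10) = (k^2 + 7*k + 12)/(k^2 + 3*k - 10)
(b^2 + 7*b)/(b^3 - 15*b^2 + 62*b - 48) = b*(b + 7)/(b^3 - 15*b^2 + 62*b - 48)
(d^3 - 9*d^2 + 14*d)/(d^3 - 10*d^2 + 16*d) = (d - 7)/(d - 8)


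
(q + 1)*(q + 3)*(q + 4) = q^3 + 8*q^2 + 19*q + 12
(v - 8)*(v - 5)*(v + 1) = v^3 - 12*v^2 + 27*v + 40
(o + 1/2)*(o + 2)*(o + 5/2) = o^3 + 5*o^2 + 29*o/4 + 5/2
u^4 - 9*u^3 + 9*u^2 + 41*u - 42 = (u - 7)*(u - 3)*(u - 1)*(u + 2)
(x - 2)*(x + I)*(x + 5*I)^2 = x^4 - 2*x^3 + 11*I*x^3 - 35*x^2 - 22*I*x^2 + 70*x - 25*I*x + 50*I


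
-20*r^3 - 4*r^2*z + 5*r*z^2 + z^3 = (-2*r + z)*(2*r + z)*(5*r + z)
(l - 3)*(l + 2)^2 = l^3 + l^2 - 8*l - 12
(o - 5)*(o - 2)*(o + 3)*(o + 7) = o^4 + 3*o^3 - 39*o^2 - 47*o + 210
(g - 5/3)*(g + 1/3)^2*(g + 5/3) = g^4 + 2*g^3/3 - 8*g^2/3 - 50*g/27 - 25/81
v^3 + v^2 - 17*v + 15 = (v - 3)*(v - 1)*(v + 5)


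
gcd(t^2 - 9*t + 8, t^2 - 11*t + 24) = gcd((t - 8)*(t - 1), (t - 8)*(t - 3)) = t - 8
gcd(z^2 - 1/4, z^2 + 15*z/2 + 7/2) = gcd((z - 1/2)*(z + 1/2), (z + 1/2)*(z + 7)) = z + 1/2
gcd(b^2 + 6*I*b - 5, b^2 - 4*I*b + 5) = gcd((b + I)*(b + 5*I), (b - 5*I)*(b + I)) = b + I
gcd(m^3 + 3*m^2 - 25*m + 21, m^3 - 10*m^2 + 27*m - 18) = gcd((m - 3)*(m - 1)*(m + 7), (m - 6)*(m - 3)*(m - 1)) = m^2 - 4*m + 3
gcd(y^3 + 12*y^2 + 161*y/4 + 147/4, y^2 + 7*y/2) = y + 7/2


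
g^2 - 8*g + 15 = (g - 5)*(g - 3)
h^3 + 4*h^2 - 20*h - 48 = (h - 4)*(h + 2)*(h + 6)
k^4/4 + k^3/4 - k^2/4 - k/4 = k*(k/4 + 1/4)*(k - 1)*(k + 1)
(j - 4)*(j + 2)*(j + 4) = j^3 + 2*j^2 - 16*j - 32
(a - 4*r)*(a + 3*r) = a^2 - a*r - 12*r^2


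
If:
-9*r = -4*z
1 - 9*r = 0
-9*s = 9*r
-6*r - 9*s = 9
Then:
No Solution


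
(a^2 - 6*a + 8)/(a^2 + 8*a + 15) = (a^2 - 6*a + 8)/(a^2 + 8*a + 15)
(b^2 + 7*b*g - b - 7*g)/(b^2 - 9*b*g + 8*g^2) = (b^2 + 7*b*g - b - 7*g)/(b^2 - 9*b*g + 8*g^2)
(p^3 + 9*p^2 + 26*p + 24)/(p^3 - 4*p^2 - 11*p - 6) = (p^3 + 9*p^2 + 26*p + 24)/(p^3 - 4*p^2 - 11*p - 6)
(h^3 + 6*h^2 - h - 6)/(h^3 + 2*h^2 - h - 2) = (h + 6)/(h + 2)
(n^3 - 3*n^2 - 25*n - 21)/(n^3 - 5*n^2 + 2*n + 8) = (n^2 - 4*n - 21)/(n^2 - 6*n + 8)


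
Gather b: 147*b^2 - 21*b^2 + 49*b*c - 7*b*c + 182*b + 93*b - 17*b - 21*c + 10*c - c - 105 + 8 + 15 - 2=126*b^2 + b*(42*c + 258) - 12*c - 84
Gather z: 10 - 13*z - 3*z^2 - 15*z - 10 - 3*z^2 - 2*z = -6*z^2 - 30*z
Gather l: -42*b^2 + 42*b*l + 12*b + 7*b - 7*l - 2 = -42*b^2 + 19*b + l*(42*b - 7) - 2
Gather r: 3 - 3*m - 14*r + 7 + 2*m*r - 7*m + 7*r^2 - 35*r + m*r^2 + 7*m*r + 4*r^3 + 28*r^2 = -10*m + 4*r^3 + r^2*(m + 35) + r*(9*m - 49) + 10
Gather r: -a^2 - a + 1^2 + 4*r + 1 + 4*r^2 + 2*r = -a^2 - a + 4*r^2 + 6*r + 2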